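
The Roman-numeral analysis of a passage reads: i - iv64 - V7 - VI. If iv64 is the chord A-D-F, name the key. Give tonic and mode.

iv64 is given as A-D-F — a minor triad with root D.
If D is scale degree 4 and the mode makes that degree carry a minor triad, the tonic is A and the mode is minor.

A minor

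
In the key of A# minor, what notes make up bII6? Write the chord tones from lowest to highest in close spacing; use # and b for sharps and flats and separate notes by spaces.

Scale degree 2 in A# minor is B#; lowering it a half step gives B. bII6 is the Neapolitan sixth — a major triad on the lowered second degree, here in its customary first inversion.
So the chord is B-D#-F#.
The figured bass 6 indicates first inversion, placing the third (D#) in the bass: D#-F#-B.

D# F# B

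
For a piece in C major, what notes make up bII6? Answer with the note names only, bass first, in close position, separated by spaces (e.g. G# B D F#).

F Ab Db

bII6 is the Neapolitan sixth — a major triad on the lowered second degree, here in its customary first inversion. In C major that root is Db.
So the chord is Db-F-Ab.
The figured bass 6 indicates first inversion, placing the third (F) in the bass: F-Ab-Db.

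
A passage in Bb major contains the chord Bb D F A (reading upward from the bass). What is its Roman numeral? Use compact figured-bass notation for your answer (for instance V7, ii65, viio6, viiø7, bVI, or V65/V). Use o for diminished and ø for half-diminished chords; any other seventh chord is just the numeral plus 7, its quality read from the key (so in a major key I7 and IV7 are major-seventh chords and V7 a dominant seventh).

The pitches Bb-D-F-A form a major seventh chord rooted on Bb.
In Bb major, Bb is the tonic; the diatonic major seventh chord there is I7.

I7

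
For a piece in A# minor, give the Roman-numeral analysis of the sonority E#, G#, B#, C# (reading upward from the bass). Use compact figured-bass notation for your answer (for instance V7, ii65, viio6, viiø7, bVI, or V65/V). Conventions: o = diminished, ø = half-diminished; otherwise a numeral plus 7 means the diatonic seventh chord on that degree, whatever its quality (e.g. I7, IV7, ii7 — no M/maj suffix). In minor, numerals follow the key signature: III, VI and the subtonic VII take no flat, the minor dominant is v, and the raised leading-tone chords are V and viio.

III65

Stacked in thirds the chord is C#-E#-G#-B#: a major seventh chord on C#.
In A# minor, C# is the mediant; the diatonic major seventh chord there is III7.
With E# in the bass the chord is in first inversion, so the figured bass is 65.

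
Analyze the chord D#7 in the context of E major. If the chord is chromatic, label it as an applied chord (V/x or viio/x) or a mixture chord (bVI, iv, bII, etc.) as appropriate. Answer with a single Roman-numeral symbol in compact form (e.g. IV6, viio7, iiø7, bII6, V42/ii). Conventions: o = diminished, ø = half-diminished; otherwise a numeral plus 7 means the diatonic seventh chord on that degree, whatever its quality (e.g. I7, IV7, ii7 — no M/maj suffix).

V7/iii

The pitches D#-F##-A#-C# form a dominant seventh chord rooted on D#.
D# is not a diatonic chord root with this quality in E major, but it lies a perfect fifth above G# (iii), so the chord functions as an applied dominant of iii.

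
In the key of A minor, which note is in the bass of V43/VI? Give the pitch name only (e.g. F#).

G

The applied chord V43/VI is rooted on C: C-E-G-Bb.
The figure 43 means second inversion — the fifth is in the bass.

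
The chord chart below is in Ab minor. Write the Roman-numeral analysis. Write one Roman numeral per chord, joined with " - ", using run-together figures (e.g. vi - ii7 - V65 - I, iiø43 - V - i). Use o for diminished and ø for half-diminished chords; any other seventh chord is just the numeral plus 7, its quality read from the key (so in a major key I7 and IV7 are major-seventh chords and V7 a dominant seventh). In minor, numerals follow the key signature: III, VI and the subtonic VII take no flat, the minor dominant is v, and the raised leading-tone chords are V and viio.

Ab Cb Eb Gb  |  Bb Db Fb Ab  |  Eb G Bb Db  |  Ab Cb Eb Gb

i7 - iiø7 - V7 - i7

Ab-Cb-Eb-Gb: minor seventh chord on Ab = scale degree 1 → i7.
Bb-Db-Fb-Ab: root Bb is the supertonic; half-diminished seventh chord there is iiø7.
Eb-G-Bb-Db: dominant seventh chord on Eb = scale degree 5 → V7.
Ab-Cb-Eb-Gb: root Ab is the tonic; minor seventh chord there is i7.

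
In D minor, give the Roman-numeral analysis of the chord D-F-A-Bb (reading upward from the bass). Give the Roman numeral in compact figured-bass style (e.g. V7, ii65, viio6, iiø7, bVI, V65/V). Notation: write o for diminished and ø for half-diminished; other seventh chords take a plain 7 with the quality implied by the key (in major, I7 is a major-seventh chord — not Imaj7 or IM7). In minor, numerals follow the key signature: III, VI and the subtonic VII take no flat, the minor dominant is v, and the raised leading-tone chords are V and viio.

Stacked in thirds the chord is Bb-D-F-A: a major seventh chord on Bb.
In D minor, Bb is the submediant; the diatonic major seventh chord there is VI7.
With D in the bass the chord is in first inversion, so the figured bass is 65.

VI65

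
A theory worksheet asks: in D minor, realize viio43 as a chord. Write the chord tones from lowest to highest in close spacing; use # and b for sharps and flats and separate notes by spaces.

G Bb C# E

In D minor, the leading-tone chord is built on the raised seventh degree, C#.
That chord is spelled C#-E-G-Bb.
The figured bass 43 indicates second inversion, placing the fifth (G) in the bass: G-Bb-C#-E.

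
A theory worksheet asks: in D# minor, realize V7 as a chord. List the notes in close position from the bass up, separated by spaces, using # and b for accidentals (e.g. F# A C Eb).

A# C## E# G#

In D# minor, the fifth degree is A#. The dominant is major (leading tone raised), so V is a dominant seventh chord.
Stacking thirds from A# gives A#-C##-E#-G#.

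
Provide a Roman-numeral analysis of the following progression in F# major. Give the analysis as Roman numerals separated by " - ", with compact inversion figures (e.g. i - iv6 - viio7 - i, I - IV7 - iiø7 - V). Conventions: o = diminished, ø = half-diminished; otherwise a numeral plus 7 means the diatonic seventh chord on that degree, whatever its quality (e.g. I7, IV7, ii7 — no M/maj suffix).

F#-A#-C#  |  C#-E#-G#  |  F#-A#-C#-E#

F#-A#-C#: major triad on F# = scale degree 1 → I.
C#-E#-G#: root C# is the dominant; major triad there is V.
F#-A#-C#-E#: root F# is the tonic; major seventh chord there is I7.

I - V - I7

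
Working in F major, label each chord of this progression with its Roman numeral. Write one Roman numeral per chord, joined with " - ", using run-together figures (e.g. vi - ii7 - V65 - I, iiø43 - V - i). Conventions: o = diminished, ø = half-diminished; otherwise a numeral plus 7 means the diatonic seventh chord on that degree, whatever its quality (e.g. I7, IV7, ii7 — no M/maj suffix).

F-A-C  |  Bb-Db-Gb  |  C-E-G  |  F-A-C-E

I - bII6 - V - I7

F-A-C: major triad on F = scale degree 1 → I.
Bb-Db-Gb is non-diatonic — a major triad on the lowered supertonic (Gb): the Neapolitan sixth, bII6 (third, Bb, in the bass — hence the 6).
C-E-G has root C, degree 5 in F major, so V.
F-A-C-E: major seventh chord on F = scale degree 1 → I7.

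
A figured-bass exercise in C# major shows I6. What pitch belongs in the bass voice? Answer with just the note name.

E#

I in C# major has root C#; the chord is C#-E#-G#.
The figure 6 means first inversion — the third is in the bass.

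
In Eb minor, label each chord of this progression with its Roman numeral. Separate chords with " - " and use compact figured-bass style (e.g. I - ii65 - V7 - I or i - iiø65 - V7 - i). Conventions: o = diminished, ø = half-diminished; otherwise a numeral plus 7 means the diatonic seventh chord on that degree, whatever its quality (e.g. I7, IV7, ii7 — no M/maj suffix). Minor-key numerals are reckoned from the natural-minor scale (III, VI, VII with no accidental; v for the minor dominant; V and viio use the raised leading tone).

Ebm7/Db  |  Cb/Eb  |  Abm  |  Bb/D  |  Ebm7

i42 - VI6 - iv - V6 - i7

Ebm7/Db: minor seventh chord on Eb = scale degree 1 → i42.
Cb/Eb: root Cb is the submediant; major triad there is VI6.
Abm has root Ab, degree 4 in Eb minor, so iv.
Bb/D has root Bb, degree 5 in Eb minor, so V6.
Ebm7: root Eb is the tonic; minor seventh chord there is i7.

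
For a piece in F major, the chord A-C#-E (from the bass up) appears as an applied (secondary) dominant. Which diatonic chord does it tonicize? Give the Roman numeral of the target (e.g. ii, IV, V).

vi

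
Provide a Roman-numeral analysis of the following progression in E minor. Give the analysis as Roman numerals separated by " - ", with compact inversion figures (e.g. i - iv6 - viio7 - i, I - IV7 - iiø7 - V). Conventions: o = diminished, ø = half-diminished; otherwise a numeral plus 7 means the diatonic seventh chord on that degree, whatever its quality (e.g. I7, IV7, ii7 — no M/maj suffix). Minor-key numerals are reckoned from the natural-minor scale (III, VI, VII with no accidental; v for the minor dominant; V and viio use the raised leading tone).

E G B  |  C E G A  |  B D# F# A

i - iv65 - V7

E-G-B: root E is the tonic; minor triad there is i.
C-E-G-A: minor seventh chord on A = scale degree 4 → iv65.
B-D#-F#-A: root B is the dominant; dominant seventh chord there is V7.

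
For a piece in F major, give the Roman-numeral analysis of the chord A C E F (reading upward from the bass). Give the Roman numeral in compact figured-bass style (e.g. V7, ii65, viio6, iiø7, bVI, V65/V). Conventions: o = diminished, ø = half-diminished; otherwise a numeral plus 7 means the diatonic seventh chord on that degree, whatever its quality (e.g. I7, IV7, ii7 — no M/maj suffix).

The pitches F-A-C-E form a major seventh chord rooted on F.
F is scale degree 1 in F major, and a major seventh chord on that degree is written I7.
With A in the bass the chord is in first inversion, so the figured bass is 65.

I65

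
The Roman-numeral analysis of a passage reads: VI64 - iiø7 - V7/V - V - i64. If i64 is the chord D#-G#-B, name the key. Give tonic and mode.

G# minor

i64 is given as D#-G#-B — a minor triad with root G#.
If G# is scale degree 1 and the mode makes that degree carry a minor triad, the tonic is G# and the mode is minor.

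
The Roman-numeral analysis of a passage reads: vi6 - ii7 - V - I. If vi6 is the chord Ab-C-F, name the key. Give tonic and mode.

Ab major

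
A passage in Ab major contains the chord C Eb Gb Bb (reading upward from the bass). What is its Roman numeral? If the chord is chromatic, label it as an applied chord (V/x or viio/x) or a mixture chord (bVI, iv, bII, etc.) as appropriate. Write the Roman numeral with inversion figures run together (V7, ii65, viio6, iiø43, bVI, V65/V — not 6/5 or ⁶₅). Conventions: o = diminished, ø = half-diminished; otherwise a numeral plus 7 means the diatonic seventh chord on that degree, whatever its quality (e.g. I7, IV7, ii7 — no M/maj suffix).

The pitches C-Eb-Gb-Bb form a half-diminished seventh chord rooted on C.
C sits a half step below Db (IV in Ab major); a diminished chord there is the applied leading-tone chord of IV.

viiø7/IV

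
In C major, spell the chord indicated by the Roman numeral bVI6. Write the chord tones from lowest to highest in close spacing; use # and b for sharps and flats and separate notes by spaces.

Scale degree 6 in C major is A; lowering it a half step gives Ab. bVI6 is a major triad on the lowered sixth degree, borrowed from the parallel minor.
So the chord is Ab-C-Eb, a major triad.
The figured bass 6 indicates first inversion, placing the third (C) in the bass: C-Eb-Ab.

C Eb Ab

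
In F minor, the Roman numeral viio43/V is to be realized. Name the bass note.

The applied chord viio43/V is rooted on B: B-D-F-Ab.
The figure 43 means second inversion — the fifth is in the bass.

F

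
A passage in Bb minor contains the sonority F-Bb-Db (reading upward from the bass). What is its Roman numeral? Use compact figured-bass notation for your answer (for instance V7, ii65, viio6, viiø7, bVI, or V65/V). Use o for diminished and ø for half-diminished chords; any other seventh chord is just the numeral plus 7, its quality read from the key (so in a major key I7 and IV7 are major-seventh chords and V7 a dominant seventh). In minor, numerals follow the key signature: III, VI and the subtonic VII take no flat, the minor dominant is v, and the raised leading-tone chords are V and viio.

i64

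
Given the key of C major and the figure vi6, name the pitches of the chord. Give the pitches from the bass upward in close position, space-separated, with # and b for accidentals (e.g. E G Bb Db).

C E A

The numeral's case and figure indicate a minor triad. In C major its root, the submediant, is A.
Stacking thirds from A gives A-C-E.
The figured bass 6 indicates first inversion, placing the third (C) in the bass: C-E-A.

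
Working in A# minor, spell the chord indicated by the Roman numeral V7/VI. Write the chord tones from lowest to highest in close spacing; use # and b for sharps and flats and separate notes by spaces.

C# E# G# B

V7/VI is a secondary dominant — the dominant seventh of VI. VI in A# minor is F#, so the applied chord's root is C#, a perfect fifth above.
Building a dominant seventh chord on C# gives C#-E#-G#-B.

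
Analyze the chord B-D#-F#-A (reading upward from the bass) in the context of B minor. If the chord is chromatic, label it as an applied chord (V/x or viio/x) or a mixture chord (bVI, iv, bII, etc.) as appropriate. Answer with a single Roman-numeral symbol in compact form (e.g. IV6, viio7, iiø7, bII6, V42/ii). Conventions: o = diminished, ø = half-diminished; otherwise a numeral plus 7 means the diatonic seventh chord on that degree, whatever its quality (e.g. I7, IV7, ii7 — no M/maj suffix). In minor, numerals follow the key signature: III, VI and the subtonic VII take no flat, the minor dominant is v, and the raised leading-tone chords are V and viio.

V7/iv

The pitches B-D#-F#-A form a dominant seventh chord rooted on B.
B is not a diatonic chord root with this quality in B minor, but it lies a perfect fifth above E (iv), so the chord functions as an applied dominant of iv.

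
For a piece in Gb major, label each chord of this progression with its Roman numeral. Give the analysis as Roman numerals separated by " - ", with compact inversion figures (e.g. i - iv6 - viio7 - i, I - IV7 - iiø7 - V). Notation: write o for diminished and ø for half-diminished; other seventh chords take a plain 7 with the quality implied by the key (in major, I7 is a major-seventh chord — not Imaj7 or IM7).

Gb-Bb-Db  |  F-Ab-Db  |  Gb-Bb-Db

I - V6 - I

Gb-Bb-Db has root Gb, degree 1 in Gb major, so I.
F-Ab-Db: major triad on Db = scale degree 5 → V6.
Gb-Bb-Db has root Gb, degree 1 in Gb major, so I.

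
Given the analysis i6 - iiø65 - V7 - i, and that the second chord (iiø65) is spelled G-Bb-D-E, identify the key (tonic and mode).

iiø65 is given as G-Bb-D-E — a half-diminished seventh chord with root E.
Counting down one scale step from E places the tonic on D; a half-diminished seventh chord on degree 2 is diatonic only in minor.

D minor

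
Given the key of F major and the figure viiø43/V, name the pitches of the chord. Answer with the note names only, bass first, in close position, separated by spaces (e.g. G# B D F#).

The slash marks an applied leading-tone chord: viio of V. In F major, V is C, so the leading tone to it is B, a half step below.
Building a half-diminished seventh chord on B gives B-D-F-A.
With the 43 figure the chord is in second inversion; from the bass F upward in close position it reads F-A-B-D.

F A B D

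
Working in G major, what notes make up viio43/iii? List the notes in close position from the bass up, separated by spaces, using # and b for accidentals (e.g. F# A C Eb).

E G A# C#

The slash marks an applied leading-tone chord: viio of iii. In G major, iii is B, so the leading tone to it is A#, a half step below.
Building a fully diminished seventh chord on A# gives A#-C#-E-G.
With the 43 figure the chord is in second inversion; from the bass E upward in close position it reads E-G-A#-C#.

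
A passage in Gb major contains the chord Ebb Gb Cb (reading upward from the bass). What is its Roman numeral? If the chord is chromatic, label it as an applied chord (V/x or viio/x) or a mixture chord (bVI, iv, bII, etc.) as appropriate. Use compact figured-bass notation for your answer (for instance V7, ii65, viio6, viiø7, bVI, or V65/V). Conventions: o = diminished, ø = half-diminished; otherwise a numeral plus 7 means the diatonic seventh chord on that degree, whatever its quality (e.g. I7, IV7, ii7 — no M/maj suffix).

iv6

Stacked in thirds the chord is Cb-Ebb-Gb: a minor triad on Cb.
Cb is the fourth degree of Gb major. This is the minor subdominant, borrowed from the parallel minor.
With Ebb in the bass the chord is in first inversion, so the figured bass is 6.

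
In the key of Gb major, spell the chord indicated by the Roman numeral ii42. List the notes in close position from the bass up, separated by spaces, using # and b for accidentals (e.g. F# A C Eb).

In Gb major, scale degree 2 is Ab, and the diatonic chord built there is a minor seventh chord.
Stacking thirds from Ab gives Ab-Cb-Eb-Gb.
The figured bass 42 indicates third inversion, placing the seventh (Gb) in the bass: Gb-Ab-Cb-Eb.

Gb Ab Cb Eb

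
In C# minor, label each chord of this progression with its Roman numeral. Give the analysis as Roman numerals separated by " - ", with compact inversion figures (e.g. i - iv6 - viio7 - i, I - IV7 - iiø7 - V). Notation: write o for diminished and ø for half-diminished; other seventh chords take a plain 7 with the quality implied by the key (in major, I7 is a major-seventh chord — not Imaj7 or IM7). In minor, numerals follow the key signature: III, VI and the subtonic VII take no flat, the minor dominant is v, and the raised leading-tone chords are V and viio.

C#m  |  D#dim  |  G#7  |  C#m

i - iio - V7 - i

C#m has root C#, degree 1 in C# minor, so i.
D#dim has root D#, degree 2 in C# minor, so iio.
G#7 has root G#, degree 5 in C# minor, so V7.
C#m: minor triad on C# = scale degree 1 → i.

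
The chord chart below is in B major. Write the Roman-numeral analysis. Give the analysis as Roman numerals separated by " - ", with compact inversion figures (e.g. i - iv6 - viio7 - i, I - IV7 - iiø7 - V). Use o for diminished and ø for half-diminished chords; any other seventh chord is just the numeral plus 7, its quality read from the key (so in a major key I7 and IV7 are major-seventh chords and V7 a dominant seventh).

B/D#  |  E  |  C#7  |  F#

B/D#: root B is the tonic; major triad there is I6.
E: root E is the subdominant; major triad there is IV.
C#7: a dominant seventh chord on C#, the applied dominant of V → V7/V.
F# has root F#, degree 5 in B major, so V.

I6 - IV - V7/V - V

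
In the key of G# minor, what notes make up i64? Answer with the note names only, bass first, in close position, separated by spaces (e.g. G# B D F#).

D# G# B

The numeral's case and figure indicate a minor triad. In G# minor its root, the tonic, is G#.
Stacking thirds from G# gives G#-B-D#.
The figured bass 64 indicates second inversion, placing the fifth (D#) in the bass: D#-G#-B.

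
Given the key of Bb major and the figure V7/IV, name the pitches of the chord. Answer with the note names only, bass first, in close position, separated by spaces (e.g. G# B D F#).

Bb D F Ab

The slash means an applied dominant: we want the dominant of IV. In Bb major, IV is Eb major, and its dominant is built on Bb.
Building a dominant seventh chord on Bb gives Bb-D-F-Ab.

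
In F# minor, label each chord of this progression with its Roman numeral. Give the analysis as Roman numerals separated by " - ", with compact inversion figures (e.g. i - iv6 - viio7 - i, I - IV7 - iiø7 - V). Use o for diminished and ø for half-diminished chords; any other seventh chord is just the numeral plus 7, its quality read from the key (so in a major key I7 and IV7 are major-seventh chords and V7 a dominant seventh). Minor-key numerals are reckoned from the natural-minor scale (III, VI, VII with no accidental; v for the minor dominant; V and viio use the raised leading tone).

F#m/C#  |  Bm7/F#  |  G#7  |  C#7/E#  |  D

i64 - iv43 - V7/V - V65 - VI

F#m/C#: root F# is the tonic; minor triad there is i64.
Bm7/F# has root B, degree 4 in F# minor, so iv43.
G#7 is the secondary dominant of V (dominant seventh chord on G#): V7/V.
C#7/E#: dominant seventh chord on C# = scale degree 5 → V65.
D: root D is the submediant; major triad there is VI.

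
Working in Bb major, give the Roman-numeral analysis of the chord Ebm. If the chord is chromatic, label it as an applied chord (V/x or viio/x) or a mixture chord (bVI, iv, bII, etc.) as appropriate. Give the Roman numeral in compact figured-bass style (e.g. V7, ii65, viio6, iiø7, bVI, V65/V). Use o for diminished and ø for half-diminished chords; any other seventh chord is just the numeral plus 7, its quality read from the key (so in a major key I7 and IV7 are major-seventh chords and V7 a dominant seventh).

iv

Stacked in thirds the chord is Eb-Gb-Bb: a minor triad on Eb.
Eb is the fourth degree of Bb major. This is the minor subdominant, borrowed from the parallel minor.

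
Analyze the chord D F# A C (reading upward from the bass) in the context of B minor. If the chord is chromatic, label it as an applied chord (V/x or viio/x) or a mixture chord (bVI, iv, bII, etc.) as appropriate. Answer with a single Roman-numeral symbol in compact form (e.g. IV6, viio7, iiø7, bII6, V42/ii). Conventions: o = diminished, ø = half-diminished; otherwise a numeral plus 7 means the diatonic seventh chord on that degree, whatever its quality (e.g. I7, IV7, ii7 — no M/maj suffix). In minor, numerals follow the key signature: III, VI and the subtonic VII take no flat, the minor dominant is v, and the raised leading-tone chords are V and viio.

Stacked in thirds the chord is D-F#-A-C: a dominant seventh chord on D.
D is not a diatonic chord root with this quality in B minor, but it lies a perfect fifth above G (VI), so the chord functions as an applied dominant of VI.

V7/VI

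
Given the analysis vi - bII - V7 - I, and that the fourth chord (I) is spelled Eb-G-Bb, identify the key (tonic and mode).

Eb major

The anchor chord is a major triad on Eb, labeled I.
If Eb is scale degree 1 and the mode makes that degree carry a major triad, the tonic is Eb and the mode is major.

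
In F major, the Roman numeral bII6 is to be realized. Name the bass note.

Bb

bII in F major has root Gb; the chord is Gb-Bb-Db.
The figure 6 means first inversion — the third is in the bass.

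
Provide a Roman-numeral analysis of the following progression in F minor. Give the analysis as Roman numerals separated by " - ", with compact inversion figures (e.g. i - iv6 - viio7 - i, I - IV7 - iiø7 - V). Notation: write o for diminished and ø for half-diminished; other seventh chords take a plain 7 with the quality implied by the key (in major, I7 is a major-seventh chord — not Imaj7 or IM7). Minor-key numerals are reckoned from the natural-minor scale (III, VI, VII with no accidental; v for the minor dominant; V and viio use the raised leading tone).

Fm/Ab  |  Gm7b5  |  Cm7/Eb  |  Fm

Fm/Ab: root F is the tonic; minor triad there is i6.
Gm7b5: half-diminished seventh chord on G = scale degree 2 → iiø7.
Cm7/Eb: minor seventh chord on C = scale degree 5 → v65.
Fm: root F is the tonic; minor triad there is i.

i6 - iiø7 - v65 - i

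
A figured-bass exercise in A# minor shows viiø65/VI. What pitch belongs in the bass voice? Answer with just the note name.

The applied chord viiø65/VI is rooted on E#: E#-G#-B-D#.
The figure 65 means first inversion — the third is in the bass.

G#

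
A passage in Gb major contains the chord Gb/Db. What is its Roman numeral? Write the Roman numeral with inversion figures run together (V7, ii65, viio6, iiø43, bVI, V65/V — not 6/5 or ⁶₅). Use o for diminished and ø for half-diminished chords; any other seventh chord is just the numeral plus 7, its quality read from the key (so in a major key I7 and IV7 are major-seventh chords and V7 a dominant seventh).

I64

Stacked in thirds the chord is Gb-Bb-Db: a major triad on Gb.
Gb is scale degree 1 in Gb major, and a major triad on that degree is written I.
With Db in the bass the chord is in second inversion, so the figured bass is 64.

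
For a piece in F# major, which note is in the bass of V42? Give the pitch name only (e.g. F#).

B

V in F# major has root C#; the chord is C#-E#-G#-B.
The figure 42 means third inversion — the seventh is in the bass.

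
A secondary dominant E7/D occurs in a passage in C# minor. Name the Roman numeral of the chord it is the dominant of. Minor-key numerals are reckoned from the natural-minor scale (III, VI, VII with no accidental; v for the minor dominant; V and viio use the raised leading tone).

VI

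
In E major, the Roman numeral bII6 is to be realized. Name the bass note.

A

bII in E major has root F; the chord is F-A-C.
The figure 6 means first inversion — the third is in the bass.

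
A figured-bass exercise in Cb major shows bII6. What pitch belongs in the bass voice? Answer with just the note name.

Fb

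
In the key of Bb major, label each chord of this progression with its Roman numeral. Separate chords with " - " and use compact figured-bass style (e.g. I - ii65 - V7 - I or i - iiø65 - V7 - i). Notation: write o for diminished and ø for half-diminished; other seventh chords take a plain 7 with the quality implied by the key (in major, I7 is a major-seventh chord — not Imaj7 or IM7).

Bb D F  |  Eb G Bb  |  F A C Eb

I - IV - V7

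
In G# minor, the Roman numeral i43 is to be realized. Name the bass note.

i in G# minor has root G#; the chord is G#-B-D#-F#.
The figure 43 means second inversion — the fifth is in the bass.

D#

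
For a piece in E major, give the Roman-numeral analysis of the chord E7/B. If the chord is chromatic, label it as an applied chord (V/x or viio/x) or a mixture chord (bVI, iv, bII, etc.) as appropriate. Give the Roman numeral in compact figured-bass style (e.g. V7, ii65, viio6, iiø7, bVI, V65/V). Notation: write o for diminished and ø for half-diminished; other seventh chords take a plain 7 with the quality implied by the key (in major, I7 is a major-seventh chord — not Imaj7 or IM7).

V43/IV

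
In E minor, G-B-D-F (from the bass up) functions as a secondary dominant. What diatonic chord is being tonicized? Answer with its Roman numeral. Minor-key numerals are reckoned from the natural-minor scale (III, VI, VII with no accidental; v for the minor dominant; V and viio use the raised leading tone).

VI

The chord is a dominant seventh chord on G.
A dominant resolves down a perfect fifth: G → C. In E minor, C is scale degree 6, i.e. VI.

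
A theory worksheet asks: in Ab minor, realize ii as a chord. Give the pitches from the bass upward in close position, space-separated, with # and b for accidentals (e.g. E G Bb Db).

Bb Db F

Scale degree 2 in Ab minor is Bb; here the chord built on it is altered to a minor triad. ii is the minor supertonic, borrowed from the parallel major (the Dorian ii).
So the chord is Bb-Db-F.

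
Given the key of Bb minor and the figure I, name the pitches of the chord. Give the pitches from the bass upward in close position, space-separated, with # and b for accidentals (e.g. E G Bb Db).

Bb D F

I is the major tonic (Picardy third), borrowed from the parallel major. In Bb minor that root is Bb.
So the chord is Bb-D-F, a major triad.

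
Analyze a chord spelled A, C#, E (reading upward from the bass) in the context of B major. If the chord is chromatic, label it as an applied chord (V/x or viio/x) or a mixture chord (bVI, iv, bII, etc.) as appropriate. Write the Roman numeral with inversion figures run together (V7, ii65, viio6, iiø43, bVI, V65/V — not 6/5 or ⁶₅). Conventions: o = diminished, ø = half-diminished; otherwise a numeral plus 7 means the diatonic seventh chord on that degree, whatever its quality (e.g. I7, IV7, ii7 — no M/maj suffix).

Stacked in thirds the chord is A-C#-E: a major triad on A.
A is the lowered seventh degree of B major (diatonic 7 would be A#). This is a major triad on the lowered seventh degree (the subtonic), borrowed from the parallel minor.

bVII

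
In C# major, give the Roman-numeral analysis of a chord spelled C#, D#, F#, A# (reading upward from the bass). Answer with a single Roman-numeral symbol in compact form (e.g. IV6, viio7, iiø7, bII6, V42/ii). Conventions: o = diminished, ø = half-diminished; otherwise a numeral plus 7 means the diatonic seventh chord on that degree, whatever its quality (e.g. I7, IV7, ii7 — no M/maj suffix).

ii42

Stacked in thirds the chord is D#-F#-A#-C#: a minor seventh chord on D#.
In C# major, D# is the supertonic; the diatonic minor seventh chord there is ii7.
With C# in the bass the chord is in third inversion, so the figured bass is 42.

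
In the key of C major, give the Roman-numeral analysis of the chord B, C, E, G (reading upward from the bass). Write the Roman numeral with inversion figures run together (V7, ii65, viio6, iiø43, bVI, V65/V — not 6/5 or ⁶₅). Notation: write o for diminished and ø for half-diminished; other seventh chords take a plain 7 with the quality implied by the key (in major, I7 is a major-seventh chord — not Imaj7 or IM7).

Stacked in thirds the chord is C-E-G-B: a major seventh chord on C.
In C major, C is the tonic; the diatonic major seventh chord there is I7.
With B in the bass the chord is in third inversion, so the figured bass is 42.

I42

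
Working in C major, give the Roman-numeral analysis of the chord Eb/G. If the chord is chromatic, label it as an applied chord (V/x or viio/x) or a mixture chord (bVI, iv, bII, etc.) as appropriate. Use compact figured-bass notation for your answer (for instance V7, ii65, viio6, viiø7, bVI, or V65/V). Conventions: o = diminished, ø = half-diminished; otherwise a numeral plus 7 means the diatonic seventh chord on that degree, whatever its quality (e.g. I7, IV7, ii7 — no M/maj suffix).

Stacked in thirds the chord is Eb-G-Bb: a major triad on Eb.
Eb is the lowered third degree of C major (diatonic 3 would be E). This is a major triad on the lowered third degree, borrowed from the parallel minor.
With G in the bass the chord is in first inversion, so the figured bass is 6.

bIII6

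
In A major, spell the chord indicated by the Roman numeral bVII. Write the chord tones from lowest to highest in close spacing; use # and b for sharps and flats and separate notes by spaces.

bVII is a major triad on the lowered seventh degree (the subtonic), borrowed from the parallel minor. In A major that root is G.
So the chord is G-B-D.

G B D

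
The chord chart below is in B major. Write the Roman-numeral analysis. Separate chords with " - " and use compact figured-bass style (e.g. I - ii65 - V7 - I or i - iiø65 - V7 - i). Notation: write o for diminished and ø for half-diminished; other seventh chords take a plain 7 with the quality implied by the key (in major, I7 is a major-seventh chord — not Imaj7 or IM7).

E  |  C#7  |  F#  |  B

IV - V7/V - V - I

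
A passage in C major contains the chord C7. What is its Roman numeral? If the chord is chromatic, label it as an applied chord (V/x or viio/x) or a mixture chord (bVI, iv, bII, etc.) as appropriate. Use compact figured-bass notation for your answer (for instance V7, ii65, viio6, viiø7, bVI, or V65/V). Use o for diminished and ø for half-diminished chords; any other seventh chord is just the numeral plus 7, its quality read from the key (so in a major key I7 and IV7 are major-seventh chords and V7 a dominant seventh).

V7/IV

The pitches C-E-G-Bb form a dominant seventh chord rooted on C.
C is not a diatonic chord root with this quality in C major, but it lies a perfect fifth above F (IV), so the chord functions as an applied dominant of IV.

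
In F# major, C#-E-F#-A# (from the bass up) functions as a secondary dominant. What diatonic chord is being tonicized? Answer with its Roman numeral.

The chord is a dominant seventh chord on F#.
A dominant resolves down a perfect fifth: F# → B. In F# major, B is scale degree 4, i.e. IV.

IV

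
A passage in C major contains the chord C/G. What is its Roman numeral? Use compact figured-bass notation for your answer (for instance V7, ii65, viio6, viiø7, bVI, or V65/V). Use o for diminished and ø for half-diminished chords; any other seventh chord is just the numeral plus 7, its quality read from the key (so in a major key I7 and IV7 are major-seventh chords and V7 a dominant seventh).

I64

Stacked in thirds the chord is C-E-G: a major triad on C.
In C major, C is the tonic; the diatonic major triad there is I.
With G in the bass the chord is in second inversion, so the figured bass is 64.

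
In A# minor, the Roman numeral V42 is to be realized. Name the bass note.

V in A# minor has root E#; the chord is E#-G##-B#-D#.
The figure 42 means third inversion — the seventh is in the bass.

D#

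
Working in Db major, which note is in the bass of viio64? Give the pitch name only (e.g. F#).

Gb

viio in Db major has root C; the chord is C-Eb-Gb.
The figure 64 means second inversion — the fifth is in the bass.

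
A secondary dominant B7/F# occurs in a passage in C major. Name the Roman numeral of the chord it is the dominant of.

The chord is a dominant seventh chord on B.
A dominant resolves down a perfect fifth: B → E. In C major, E is scale degree 3, i.e. iii.

iii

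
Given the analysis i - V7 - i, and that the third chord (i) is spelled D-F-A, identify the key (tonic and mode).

i is given as D-F-A — a minor triad with root D.
If D is scale degree 1 and the mode makes that degree carry a minor triad, the tonic is D and the mode is minor.

D minor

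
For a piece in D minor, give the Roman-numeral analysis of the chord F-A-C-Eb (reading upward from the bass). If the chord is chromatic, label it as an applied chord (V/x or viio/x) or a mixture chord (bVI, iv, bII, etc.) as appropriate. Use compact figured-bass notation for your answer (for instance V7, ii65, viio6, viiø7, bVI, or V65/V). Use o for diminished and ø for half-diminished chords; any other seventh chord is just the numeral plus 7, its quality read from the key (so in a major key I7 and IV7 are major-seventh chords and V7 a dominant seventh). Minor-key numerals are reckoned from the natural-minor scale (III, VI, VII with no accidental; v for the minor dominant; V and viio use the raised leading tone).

The pitches F-A-C-Eb form a dominant seventh chord rooted on F.
F is not a diatonic chord root with this quality in D minor, but it lies a perfect fifth above Bb (VI), so the chord functions as an applied dominant of VI.

V7/VI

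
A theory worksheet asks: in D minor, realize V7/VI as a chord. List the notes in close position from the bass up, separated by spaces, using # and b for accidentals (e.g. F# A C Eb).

F A C Eb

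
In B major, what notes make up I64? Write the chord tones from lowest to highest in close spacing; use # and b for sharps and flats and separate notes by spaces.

In B major, the first degree is B, and the diatonic chord built there is a major triad.
That chord is spelled B-D#-F#.
The figured bass 64 indicates second inversion, placing the fifth (F#) in the bass: F#-B-D#.

F# B D#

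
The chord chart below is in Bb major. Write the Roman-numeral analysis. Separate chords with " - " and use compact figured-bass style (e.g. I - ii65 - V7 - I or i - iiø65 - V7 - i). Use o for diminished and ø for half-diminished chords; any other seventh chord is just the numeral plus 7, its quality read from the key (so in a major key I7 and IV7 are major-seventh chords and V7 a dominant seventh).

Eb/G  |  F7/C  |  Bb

IV6 - V43 - I

Eb/G: major triad on Eb = scale degree 4 → IV6.
F7/C: dominant seventh chord on F = scale degree 5 → V43.
Bb: root Bb is the tonic; major triad there is I.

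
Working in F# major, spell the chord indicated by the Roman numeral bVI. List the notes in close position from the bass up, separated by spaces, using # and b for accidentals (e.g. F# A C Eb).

D F# A

bVI is a major triad on the lowered sixth degree, borrowed from the parallel minor. In F# major that root is D.
So the chord is D-F#-A, a major triad.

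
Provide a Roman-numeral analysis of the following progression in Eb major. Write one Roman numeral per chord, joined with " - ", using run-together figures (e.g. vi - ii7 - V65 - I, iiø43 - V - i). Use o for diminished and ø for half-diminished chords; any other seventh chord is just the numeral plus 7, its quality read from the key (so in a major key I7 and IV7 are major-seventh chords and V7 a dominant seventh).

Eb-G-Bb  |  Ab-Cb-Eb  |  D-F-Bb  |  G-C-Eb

I - iv - V6 - vi64

Eb-G-Bb: major triad on Eb = scale degree 1 → I.
Ab-Cb-Eb is non-diatonic — iv, a mixture chord from Eb minor.
D-F-Bb: root Bb is the dominant; major triad there is V6.
G-C-Eb: root C is the submediant; minor triad there is vi64.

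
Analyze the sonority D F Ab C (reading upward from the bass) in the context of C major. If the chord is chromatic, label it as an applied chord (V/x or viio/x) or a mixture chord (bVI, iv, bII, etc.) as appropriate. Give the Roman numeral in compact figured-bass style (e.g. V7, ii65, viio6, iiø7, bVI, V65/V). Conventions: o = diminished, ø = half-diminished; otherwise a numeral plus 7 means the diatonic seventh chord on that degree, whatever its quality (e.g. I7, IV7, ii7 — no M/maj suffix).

Stacked in thirds the chord is D-F-Ab-C: a half-diminished seventh chord on D.
D is the second degree of C major. This is the half-diminished supertonic seventh, borrowed from the parallel minor.

iiø7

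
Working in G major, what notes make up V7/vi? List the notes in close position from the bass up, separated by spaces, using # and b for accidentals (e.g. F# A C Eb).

The slash means an applied dominant: we want the dominant of vi. In G major, vi is E minor, and its dominant is built on B.
Building a dominant seventh chord on B gives B-D#-F#-A.

B D# F# A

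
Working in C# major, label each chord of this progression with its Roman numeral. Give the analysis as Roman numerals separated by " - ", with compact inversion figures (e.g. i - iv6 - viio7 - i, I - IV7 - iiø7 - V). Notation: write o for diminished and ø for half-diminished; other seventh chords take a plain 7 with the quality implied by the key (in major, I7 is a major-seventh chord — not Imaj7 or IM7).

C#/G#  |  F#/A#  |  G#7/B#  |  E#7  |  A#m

C#/G# has root C#, degree 1 in C# major, so I64.
F#/A#: root F# is the subdominant; major triad there is IV6.
G#7/B#: root G# is the dominant; dominant seventh chord there is V65.
E#7: a dominant seventh chord on E#, the applied dominant of vi → V7/vi.
A#m: root A# is the submediant; minor triad there is vi.

I64 - IV6 - V65 - V7/vi - vi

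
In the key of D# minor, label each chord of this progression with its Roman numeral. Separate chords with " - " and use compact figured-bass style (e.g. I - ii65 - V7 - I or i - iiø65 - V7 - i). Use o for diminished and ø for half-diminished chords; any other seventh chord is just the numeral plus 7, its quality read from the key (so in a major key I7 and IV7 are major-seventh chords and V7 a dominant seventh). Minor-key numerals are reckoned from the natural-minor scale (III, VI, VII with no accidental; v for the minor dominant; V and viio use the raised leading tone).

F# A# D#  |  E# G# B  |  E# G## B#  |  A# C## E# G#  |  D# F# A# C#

i6 - iio - V/V - V7 - i7

F#-A#-D#: minor triad on D# = scale degree 1 → i6.
E#-G#-B: root E# is the supertonic; diminished triad there is iio.
E#-G##-B# is the secondary dominant of V (major triad on E#): V/V.
A#-C##-E#-G# has root A#, degree 5 in D# minor, so V7.
D#-F#-A#-C#: minor seventh chord on D# = scale degree 1 → i7.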